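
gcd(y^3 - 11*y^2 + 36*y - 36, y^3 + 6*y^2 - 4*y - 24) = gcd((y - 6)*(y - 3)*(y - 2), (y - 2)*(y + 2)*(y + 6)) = y - 2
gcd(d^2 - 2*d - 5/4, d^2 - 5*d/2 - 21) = 1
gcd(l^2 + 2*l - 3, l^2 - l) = l - 1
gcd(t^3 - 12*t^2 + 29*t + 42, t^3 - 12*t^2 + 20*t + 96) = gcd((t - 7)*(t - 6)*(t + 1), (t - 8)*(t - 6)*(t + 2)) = t - 6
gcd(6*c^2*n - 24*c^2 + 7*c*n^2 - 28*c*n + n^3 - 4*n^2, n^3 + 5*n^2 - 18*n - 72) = n - 4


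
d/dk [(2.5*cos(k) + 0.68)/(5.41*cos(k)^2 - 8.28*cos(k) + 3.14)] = (13.525*cos(k)^2 + 7.3576*cos(k) - 13.4804)*sin(k)/(29.2681*cos(k)^4 - 89.5896*cos(k)^3 + 102.5332*cos(k)^2 - 51.9984*cos(k) + 9.8596)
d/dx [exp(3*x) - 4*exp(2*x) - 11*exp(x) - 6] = (3*exp(2*x) - 8*exp(x) - 11)*exp(x)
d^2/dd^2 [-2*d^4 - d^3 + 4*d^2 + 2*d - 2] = -24*d^2 - 6*d + 8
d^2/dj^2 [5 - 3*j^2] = -6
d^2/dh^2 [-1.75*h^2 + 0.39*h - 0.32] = -3.50000000000000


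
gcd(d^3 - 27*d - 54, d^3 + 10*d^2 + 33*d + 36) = d^2 + 6*d + 9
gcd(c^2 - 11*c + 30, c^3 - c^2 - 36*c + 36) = c - 6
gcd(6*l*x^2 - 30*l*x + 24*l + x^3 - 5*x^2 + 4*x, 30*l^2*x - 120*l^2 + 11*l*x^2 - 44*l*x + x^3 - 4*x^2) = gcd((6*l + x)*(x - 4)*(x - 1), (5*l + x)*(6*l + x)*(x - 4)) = 6*l*x - 24*l + x^2 - 4*x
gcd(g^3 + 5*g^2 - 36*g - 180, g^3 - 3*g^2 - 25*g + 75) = g + 5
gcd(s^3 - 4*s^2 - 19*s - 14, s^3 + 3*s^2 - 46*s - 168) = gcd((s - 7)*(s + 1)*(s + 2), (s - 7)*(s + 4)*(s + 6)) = s - 7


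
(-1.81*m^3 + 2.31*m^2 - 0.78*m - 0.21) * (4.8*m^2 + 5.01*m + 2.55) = -8.688*m^5 + 2.0199*m^4 + 3.2136*m^3 + 0.974699999999999*m^2 - 3.0411*m - 0.5355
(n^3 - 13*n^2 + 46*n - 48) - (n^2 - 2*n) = n^3 - 14*n^2 + 48*n - 48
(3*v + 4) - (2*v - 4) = v + 8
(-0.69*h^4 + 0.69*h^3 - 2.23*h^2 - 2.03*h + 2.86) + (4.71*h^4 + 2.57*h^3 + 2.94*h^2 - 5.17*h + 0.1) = 4.02*h^4 + 3.26*h^3 + 0.71*h^2 - 7.2*h + 2.96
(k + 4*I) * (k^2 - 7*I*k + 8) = k^3 - 3*I*k^2 + 36*k + 32*I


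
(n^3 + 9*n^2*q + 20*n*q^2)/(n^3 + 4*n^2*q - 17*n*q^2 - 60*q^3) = n*(-n - 4*q)/(-n^2 + n*q + 12*q^2)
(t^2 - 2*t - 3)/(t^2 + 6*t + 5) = (t - 3)/(t + 5)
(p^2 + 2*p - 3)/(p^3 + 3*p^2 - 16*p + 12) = (p + 3)/(p^2 + 4*p - 12)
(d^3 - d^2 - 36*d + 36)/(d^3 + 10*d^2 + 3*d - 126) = (d^2 - 7*d + 6)/(d^2 + 4*d - 21)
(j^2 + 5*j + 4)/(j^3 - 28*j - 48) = (j + 1)/(j^2 - 4*j - 12)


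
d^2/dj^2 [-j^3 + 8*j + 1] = -6*j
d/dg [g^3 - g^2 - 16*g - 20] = 3*g^2 - 2*g - 16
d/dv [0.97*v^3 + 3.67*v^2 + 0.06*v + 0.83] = 2.91*v^2 + 7.34*v + 0.06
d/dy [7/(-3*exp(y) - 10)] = 21*exp(y)/(3*exp(y) + 10)^2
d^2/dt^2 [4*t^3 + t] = 24*t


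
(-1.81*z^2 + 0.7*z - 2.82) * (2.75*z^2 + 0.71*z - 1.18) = -4.9775*z^4 + 0.6399*z^3 - 5.1222*z^2 - 2.8282*z + 3.3276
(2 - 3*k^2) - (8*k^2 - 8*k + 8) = -11*k^2 + 8*k - 6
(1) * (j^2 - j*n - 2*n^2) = j^2 - j*n - 2*n^2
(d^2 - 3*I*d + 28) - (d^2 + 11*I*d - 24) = -14*I*d + 52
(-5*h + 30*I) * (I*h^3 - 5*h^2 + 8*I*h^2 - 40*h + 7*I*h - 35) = -5*I*h^4 - 5*h^3 - 40*I*h^3 - 40*h^2 - 185*I*h^2 - 35*h - 1200*I*h - 1050*I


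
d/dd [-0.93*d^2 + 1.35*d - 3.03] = 1.35 - 1.86*d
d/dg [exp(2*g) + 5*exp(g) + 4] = (2*exp(g) + 5)*exp(g)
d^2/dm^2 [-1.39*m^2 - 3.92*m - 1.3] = -2.78000000000000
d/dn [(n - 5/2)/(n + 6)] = 17/(2*(n + 6)^2)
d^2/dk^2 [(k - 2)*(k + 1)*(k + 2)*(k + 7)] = 12*k^2 + 48*k + 6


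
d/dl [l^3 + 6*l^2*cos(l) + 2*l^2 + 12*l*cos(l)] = -6*l^2*sin(l) + 3*l^2 + 12*sqrt(2)*l*cos(l + pi/4) + 4*l + 12*cos(l)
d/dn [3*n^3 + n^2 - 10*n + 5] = 9*n^2 + 2*n - 10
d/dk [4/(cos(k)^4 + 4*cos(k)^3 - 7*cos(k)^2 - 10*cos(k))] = 8*(2*cos(k)^3 + 6*cos(k)^2 - 7*cos(k) - 5)*sin(k)/((cos(k)^3 + 4*cos(k)^2 - 7*cos(k) - 10)^2*cos(k)^2)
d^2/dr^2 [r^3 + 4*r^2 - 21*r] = 6*r + 8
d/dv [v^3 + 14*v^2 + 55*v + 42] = 3*v^2 + 28*v + 55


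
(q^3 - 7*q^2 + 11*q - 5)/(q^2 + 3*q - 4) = (q^2 - 6*q + 5)/(q + 4)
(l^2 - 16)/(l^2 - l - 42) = (16 - l^2)/(-l^2 + l + 42)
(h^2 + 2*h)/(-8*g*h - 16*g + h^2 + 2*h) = -h/(8*g - h)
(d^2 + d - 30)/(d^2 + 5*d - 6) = (d - 5)/(d - 1)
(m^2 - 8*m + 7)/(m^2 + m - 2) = (m - 7)/(m + 2)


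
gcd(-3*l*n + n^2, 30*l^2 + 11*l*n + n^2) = 1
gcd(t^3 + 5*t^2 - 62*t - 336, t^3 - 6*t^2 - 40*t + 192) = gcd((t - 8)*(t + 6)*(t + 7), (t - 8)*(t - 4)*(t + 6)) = t^2 - 2*t - 48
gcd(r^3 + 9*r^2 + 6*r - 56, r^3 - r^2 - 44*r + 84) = r^2 + 5*r - 14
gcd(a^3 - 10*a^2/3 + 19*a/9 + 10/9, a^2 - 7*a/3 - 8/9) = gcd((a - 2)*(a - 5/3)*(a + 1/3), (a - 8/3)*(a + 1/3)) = a + 1/3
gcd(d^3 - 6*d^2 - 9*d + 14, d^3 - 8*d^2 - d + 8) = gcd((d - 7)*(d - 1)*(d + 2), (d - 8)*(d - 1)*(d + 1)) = d - 1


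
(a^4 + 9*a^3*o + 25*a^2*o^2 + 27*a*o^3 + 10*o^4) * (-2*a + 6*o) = -2*a^5 - 12*a^4*o + 4*a^3*o^2 + 96*a^2*o^3 + 142*a*o^4 + 60*o^5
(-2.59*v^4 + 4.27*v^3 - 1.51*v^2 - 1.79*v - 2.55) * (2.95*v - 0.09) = -7.6405*v^5 + 12.8296*v^4 - 4.8388*v^3 - 5.1446*v^2 - 7.3614*v + 0.2295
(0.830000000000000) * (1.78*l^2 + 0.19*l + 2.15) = 1.4774*l^2 + 0.1577*l + 1.7845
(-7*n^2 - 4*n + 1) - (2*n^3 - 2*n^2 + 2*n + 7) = -2*n^3 - 5*n^2 - 6*n - 6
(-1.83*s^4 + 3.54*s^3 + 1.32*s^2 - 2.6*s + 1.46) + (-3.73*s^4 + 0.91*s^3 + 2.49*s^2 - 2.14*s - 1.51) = -5.56*s^4 + 4.45*s^3 + 3.81*s^2 - 4.74*s - 0.05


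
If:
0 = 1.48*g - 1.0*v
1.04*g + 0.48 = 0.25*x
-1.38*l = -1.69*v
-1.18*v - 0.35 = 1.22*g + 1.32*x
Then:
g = -0.34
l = -0.62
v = -0.50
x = 0.50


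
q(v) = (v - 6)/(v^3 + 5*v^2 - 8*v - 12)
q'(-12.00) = 0.01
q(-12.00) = 0.02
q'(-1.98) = -0.46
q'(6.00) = 0.00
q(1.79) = 0.92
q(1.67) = 0.64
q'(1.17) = 0.15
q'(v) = (v - 6)*(-3*v^2 - 10*v + 8)/(v^3 + 5*v^2 - 8*v - 12)^2 + 1/(v^3 + 5*v^2 - 8*v - 12) = (v^3 + 5*v^2 - 8*v - (v - 6)*(3*v^2 + 10*v - 8) - 12)/(v^3 + 5*v^2 - 8*v - 12)^2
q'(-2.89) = -0.09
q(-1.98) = -0.51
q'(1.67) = 1.47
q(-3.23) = -0.29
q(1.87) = 1.41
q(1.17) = 0.37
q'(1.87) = 9.81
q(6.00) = 0.00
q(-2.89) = -0.31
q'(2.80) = 0.23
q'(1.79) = 3.72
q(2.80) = -0.12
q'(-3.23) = -0.05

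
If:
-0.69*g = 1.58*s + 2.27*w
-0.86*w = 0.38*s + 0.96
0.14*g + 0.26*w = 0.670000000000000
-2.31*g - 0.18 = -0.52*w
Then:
No Solution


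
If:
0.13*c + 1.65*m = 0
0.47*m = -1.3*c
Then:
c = 0.00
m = 0.00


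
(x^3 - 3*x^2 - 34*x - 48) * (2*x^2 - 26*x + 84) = 2*x^5 - 32*x^4 + 94*x^3 + 536*x^2 - 1608*x - 4032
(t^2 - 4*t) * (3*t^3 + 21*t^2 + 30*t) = 3*t^5 + 9*t^4 - 54*t^3 - 120*t^2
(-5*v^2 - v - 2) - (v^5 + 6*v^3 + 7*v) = -v^5 - 6*v^3 - 5*v^2 - 8*v - 2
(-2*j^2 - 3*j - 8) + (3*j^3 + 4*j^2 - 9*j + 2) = 3*j^3 + 2*j^2 - 12*j - 6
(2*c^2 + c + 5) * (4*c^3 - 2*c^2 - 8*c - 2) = 8*c^5 + 2*c^3 - 22*c^2 - 42*c - 10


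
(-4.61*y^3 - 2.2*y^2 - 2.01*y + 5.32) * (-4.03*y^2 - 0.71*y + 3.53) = 18.5783*y^5 + 12.1391*y^4 - 6.611*y^3 - 27.7785*y^2 - 10.8725*y + 18.7796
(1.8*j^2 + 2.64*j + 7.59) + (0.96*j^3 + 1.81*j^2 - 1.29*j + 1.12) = 0.96*j^3 + 3.61*j^2 + 1.35*j + 8.71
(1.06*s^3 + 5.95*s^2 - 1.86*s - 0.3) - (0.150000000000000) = 1.06*s^3 + 5.95*s^2 - 1.86*s - 0.45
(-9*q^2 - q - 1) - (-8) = -9*q^2 - q + 7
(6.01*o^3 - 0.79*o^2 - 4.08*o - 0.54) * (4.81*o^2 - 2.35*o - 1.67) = 28.9081*o^5 - 17.9234*o^4 - 27.805*o^3 + 8.3099*o^2 + 8.0826*o + 0.9018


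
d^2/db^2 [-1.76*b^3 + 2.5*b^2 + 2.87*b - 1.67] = 5.0 - 10.56*b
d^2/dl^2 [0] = 0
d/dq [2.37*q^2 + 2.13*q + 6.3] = 4.74*q + 2.13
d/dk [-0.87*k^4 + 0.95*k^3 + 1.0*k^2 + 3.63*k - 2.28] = -3.48*k^3 + 2.85*k^2 + 2.0*k + 3.63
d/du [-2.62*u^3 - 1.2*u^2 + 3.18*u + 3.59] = -7.86*u^2 - 2.4*u + 3.18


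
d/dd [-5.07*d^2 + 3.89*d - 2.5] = 3.89 - 10.14*d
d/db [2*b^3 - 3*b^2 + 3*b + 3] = 6*b^2 - 6*b + 3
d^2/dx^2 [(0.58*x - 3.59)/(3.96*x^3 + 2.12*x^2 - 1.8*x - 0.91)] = (54.571968*x^5 - 646.348032*x^4 - 468.738304*x^3 + 81.8088*x^2 + 11.288712*x - 39.014936)/(62.099136*x^9 + 99.734976*x^8 - 31.287168*x^7 - 123.9508*x^6 - 31.616352*x^5 + 47.255568*x^4 + 24.841188*x^3 - 3.578484*x^2 - 4.47174*x - 0.753571)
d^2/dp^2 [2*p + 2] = 0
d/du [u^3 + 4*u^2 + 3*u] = 3*u^2 + 8*u + 3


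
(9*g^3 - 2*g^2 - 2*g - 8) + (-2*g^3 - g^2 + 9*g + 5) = 7*g^3 - 3*g^2 + 7*g - 3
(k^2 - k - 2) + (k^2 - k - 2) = 2*k^2 - 2*k - 4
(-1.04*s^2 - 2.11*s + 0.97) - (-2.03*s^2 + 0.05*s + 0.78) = 0.99*s^2 - 2.16*s + 0.19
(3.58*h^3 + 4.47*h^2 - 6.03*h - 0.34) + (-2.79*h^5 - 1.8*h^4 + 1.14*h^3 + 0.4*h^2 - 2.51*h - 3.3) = -2.79*h^5 - 1.8*h^4 + 4.72*h^3 + 4.87*h^2 - 8.54*h - 3.64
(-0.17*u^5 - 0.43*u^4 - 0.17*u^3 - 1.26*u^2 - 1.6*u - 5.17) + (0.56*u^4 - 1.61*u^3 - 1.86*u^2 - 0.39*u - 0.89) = -0.17*u^5 + 0.13*u^4 - 1.78*u^3 - 3.12*u^2 - 1.99*u - 6.06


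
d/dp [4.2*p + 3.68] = 4.20000000000000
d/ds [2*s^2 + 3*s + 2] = 4*s + 3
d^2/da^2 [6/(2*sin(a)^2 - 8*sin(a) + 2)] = 6*(-2*sin(a)^4 + 6*sin(a)^3 - 3*sin(a)^2 - 14*sin(a) + 15)/(sin(a)^2 - 4*sin(a) + 1)^3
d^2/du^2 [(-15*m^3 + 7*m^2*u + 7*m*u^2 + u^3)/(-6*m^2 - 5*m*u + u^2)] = m^2*(-846*m^3 + 918*m^2*u + 342*m*u^2 + 146*u^3)/(-216*m^6 - 540*m^5*u - 342*m^4*u^2 + 55*m^3*u^3 + 57*m^2*u^4 - 15*m*u^5 + u^6)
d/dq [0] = 0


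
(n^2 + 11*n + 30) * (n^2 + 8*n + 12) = n^4 + 19*n^3 + 130*n^2 + 372*n + 360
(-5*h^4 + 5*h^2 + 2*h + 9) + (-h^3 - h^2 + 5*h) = -5*h^4 - h^3 + 4*h^2 + 7*h + 9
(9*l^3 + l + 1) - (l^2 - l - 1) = 9*l^3 - l^2 + 2*l + 2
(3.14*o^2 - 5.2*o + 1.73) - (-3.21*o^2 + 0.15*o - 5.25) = 6.35*o^2 - 5.35*o + 6.98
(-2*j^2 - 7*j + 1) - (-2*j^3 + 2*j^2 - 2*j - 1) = 2*j^3 - 4*j^2 - 5*j + 2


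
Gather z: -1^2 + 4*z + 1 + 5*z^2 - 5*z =5*z^2 - z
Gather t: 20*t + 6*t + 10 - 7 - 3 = 26*t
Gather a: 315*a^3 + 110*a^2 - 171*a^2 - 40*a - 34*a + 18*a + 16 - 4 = 315*a^3 - 61*a^2 - 56*a + 12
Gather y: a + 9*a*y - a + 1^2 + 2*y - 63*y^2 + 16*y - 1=-63*y^2 + y*(9*a + 18)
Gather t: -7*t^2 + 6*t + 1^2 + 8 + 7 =-7*t^2 + 6*t + 16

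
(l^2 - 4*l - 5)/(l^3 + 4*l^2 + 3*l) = (l - 5)/(l*(l + 3))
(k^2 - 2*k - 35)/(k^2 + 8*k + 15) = (k - 7)/(k + 3)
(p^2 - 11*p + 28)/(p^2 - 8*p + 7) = (p - 4)/(p - 1)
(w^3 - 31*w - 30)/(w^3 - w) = (w^2 - w - 30)/(w*(w - 1))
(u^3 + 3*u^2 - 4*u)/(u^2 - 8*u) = (u^2 + 3*u - 4)/(u - 8)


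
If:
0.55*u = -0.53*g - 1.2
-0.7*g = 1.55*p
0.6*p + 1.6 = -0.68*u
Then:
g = 0.13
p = -0.06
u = -2.30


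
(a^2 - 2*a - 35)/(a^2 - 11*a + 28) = (a + 5)/(a - 4)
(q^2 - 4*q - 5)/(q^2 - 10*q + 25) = (q + 1)/(q - 5)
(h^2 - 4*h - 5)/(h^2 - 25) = (h + 1)/(h + 5)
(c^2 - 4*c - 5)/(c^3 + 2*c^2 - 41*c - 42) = (c - 5)/(c^2 + c - 42)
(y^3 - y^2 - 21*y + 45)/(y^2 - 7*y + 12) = (y^2 + 2*y - 15)/(y - 4)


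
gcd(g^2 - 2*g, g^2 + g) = g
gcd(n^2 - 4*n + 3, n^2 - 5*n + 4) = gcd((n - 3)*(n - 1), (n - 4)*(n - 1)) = n - 1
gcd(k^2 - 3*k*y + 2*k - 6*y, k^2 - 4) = k + 2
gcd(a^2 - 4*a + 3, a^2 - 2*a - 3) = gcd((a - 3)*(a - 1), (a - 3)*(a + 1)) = a - 3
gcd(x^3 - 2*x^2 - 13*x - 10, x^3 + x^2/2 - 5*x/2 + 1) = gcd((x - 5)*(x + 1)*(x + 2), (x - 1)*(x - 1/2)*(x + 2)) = x + 2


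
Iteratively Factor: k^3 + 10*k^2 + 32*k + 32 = (k + 4)*(k^2 + 6*k + 8) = (k + 4)^2*(k + 2)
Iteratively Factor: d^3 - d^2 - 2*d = (d + 1)*(d^2 - 2*d) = (d - 2)*(d + 1)*(d)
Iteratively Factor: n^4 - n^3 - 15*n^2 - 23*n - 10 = (n + 1)*(n^3 - 2*n^2 - 13*n - 10) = (n + 1)^2*(n^2 - 3*n - 10) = (n + 1)^2*(n + 2)*(n - 5)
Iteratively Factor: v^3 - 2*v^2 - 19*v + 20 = (v - 5)*(v^2 + 3*v - 4) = (v - 5)*(v - 1)*(v + 4)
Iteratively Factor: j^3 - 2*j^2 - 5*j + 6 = (j - 3)*(j^2 + j - 2) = (j - 3)*(j - 1)*(j + 2)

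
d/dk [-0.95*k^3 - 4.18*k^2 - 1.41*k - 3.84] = -2.85*k^2 - 8.36*k - 1.41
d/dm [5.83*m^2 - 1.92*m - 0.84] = 11.66*m - 1.92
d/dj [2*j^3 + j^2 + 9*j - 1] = 6*j^2 + 2*j + 9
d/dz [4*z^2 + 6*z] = 8*z + 6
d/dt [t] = 1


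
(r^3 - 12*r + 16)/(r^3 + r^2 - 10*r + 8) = (r - 2)/(r - 1)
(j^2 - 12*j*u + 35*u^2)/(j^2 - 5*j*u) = (j - 7*u)/j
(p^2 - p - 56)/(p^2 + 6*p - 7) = (p - 8)/(p - 1)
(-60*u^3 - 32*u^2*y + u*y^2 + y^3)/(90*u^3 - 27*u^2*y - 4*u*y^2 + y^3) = (2*u + y)/(-3*u + y)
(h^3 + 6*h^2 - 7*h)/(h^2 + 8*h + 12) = h*(h^2 + 6*h - 7)/(h^2 + 8*h + 12)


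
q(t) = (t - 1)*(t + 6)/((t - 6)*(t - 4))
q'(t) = (t - 1)/((t - 6)*(t - 4)) + (t + 6)/((t - 6)*(t - 4)) - (t - 1)*(t + 6)/((t - 6)*(t - 4)^2) - (t - 1)*(t + 6)/((t - 6)^2*(t - 4)) = 15*(-t^2 + 4*t + 4)/(t^4 - 20*t^3 + 148*t^2 - 480*t + 576)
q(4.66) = -44.12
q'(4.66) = 17.73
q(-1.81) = -0.26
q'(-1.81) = -0.05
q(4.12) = -139.96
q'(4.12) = 1033.18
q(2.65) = 3.16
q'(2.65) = 5.56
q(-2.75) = -0.21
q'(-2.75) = -0.06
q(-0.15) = -0.26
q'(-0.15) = 0.08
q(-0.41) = -0.28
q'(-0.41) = 0.04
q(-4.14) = -0.12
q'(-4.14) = -0.07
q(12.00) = 4.12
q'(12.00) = -0.60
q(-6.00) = 0.00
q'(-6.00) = -0.06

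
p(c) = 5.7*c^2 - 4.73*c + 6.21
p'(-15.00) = -175.73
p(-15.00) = 1359.66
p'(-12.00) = -141.53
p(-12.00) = 883.77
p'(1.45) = 11.80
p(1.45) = 11.34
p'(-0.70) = -12.71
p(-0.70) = 12.31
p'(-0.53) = -10.77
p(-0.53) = 10.32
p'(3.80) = 38.59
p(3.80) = 70.54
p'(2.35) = 22.06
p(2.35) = 26.57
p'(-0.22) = -7.24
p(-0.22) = 7.53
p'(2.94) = 28.79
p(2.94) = 41.57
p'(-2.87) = -37.45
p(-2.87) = 66.74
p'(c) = 11.4*c - 4.73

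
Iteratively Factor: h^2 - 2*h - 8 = (h + 2)*(h - 4)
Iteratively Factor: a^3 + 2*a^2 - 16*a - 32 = (a + 2)*(a^2 - 16) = (a - 4)*(a + 2)*(a + 4)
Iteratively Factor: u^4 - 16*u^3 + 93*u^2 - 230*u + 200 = (u - 5)*(u^3 - 11*u^2 + 38*u - 40) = (u - 5)^2*(u^2 - 6*u + 8) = (u - 5)^2*(u - 2)*(u - 4)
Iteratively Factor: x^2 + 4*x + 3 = (x + 1)*(x + 3)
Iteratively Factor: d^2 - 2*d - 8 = (d - 4)*(d + 2)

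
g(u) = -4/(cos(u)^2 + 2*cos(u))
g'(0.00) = 0.00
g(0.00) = -1.33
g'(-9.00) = 0.30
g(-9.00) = 4.03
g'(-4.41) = -20.87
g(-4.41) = 7.89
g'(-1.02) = 5.95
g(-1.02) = -3.03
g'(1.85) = -24.67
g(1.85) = 8.42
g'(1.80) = -37.11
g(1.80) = 9.93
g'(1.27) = -21.40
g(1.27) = -5.88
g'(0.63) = -1.66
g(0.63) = -1.76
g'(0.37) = -0.75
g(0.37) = -1.46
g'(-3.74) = -0.83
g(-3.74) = 4.12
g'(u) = -4*(2*sin(u)*cos(u) + 2*sin(u))/(cos(u)^2 + 2*cos(u))^2 = -(8*sin(u)/cos(u)^2 + 8*tan(u))/(cos(u) + 2)^2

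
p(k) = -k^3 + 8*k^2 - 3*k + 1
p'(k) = -3*k^2 + 16*k - 3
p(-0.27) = 2.41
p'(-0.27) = -7.54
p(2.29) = 24.07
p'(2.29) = 17.91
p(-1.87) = 41.12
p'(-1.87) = -43.41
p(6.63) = 41.33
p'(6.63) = -28.79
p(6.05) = 54.22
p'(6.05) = -16.01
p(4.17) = 55.09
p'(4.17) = 11.55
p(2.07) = 20.20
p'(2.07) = 17.27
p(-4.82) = 313.30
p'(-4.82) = -149.82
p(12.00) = -611.00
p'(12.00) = -243.00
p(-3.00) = 109.00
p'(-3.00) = -78.00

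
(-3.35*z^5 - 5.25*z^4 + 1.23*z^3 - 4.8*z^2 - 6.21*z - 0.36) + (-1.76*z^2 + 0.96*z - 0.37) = -3.35*z^5 - 5.25*z^4 + 1.23*z^3 - 6.56*z^2 - 5.25*z - 0.73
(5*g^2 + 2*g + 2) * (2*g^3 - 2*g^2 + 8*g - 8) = 10*g^5 - 6*g^4 + 40*g^3 - 28*g^2 - 16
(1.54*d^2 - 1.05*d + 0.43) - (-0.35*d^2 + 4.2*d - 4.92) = 1.89*d^2 - 5.25*d + 5.35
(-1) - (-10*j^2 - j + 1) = 10*j^2 + j - 2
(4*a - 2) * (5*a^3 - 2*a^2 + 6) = 20*a^4 - 18*a^3 + 4*a^2 + 24*a - 12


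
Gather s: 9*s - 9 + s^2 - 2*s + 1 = s^2 + 7*s - 8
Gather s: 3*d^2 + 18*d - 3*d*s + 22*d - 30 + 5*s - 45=3*d^2 + 40*d + s*(5 - 3*d) - 75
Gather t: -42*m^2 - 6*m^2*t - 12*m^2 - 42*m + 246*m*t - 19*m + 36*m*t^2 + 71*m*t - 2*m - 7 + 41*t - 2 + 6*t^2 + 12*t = -54*m^2 - 63*m + t^2*(36*m + 6) + t*(-6*m^2 + 317*m + 53) - 9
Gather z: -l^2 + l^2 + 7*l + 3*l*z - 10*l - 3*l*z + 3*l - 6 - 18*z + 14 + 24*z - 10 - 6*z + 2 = 0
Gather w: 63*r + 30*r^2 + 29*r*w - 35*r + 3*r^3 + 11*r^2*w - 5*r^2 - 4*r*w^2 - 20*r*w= 3*r^3 + 25*r^2 - 4*r*w^2 + 28*r + w*(11*r^2 + 9*r)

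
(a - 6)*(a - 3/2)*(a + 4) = a^3 - 7*a^2/2 - 21*a + 36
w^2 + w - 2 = (w - 1)*(w + 2)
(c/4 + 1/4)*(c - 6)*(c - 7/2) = c^3/4 - 17*c^2/8 + 23*c/8 + 21/4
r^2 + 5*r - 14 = (r - 2)*(r + 7)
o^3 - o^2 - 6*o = o*(o - 3)*(o + 2)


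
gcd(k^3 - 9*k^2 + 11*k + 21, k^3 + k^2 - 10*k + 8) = 1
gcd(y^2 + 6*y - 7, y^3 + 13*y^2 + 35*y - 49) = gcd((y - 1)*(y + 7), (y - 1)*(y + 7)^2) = y^2 + 6*y - 7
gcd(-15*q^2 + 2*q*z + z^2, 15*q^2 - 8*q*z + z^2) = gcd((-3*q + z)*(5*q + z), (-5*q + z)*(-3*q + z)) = -3*q + z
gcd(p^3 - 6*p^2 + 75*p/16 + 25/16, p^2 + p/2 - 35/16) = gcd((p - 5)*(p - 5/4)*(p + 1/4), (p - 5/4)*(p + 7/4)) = p - 5/4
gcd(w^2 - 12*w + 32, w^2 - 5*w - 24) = w - 8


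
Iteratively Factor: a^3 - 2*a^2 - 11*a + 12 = (a + 3)*(a^2 - 5*a + 4) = (a - 1)*(a + 3)*(a - 4)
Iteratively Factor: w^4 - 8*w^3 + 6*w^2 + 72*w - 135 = (w + 3)*(w^3 - 11*w^2 + 39*w - 45) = (w - 3)*(w + 3)*(w^2 - 8*w + 15) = (w - 5)*(w - 3)*(w + 3)*(w - 3)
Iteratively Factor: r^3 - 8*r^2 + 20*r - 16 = (r - 2)*(r^2 - 6*r + 8) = (r - 4)*(r - 2)*(r - 2)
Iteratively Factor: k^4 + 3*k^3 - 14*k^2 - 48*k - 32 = (k + 1)*(k^3 + 2*k^2 - 16*k - 32) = (k + 1)*(k + 4)*(k^2 - 2*k - 8) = (k + 1)*(k + 2)*(k + 4)*(k - 4)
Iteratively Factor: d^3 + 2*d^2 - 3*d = (d - 1)*(d^2 + 3*d) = d*(d - 1)*(d + 3)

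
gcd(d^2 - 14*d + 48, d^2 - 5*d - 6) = d - 6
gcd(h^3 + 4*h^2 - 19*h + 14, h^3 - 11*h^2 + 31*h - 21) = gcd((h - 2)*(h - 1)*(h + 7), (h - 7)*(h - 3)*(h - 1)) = h - 1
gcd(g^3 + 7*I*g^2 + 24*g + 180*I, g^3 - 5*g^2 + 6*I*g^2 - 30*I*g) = g + 6*I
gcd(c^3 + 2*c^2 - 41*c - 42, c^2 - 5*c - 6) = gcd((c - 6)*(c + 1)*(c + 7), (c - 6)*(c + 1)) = c^2 - 5*c - 6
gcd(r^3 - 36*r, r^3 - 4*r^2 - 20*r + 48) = r - 6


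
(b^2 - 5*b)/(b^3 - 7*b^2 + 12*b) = (b - 5)/(b^2 - 7*b + 12)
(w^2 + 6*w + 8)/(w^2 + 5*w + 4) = (w + 2)/(w + 1)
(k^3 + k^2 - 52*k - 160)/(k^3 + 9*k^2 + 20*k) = (k - 8)/k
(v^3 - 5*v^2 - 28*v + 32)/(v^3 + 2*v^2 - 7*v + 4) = (v - 8)/(v - 1)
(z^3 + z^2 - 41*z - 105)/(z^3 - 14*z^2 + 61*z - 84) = (z^2 + 8*z + 15)/(z^2 - 7*z + 12)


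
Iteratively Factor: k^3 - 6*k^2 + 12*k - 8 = (k - 2)*(k^2 - 4*k + 4) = (k - 2)^2*(k - 2)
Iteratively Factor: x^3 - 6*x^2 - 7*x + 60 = (x - 5)*(x^2 - x - 12) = (x - 5)*(x - 4)*(x + 3)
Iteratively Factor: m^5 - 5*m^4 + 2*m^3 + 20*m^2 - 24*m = (m + 2)*(m^4 - 7*m^3 + 16*m^2 - 12*m) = (m - 2)*(m + 2)*(m^3 - 5*m^2 + 6*m) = m*(m - 2)*(m + 2)*(m^2 - 5*m + 6) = m*(m - 2)^2*(m + 2)*(m - 3)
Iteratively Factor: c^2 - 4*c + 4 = (c - 2)*(c - 2)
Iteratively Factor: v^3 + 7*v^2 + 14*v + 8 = (v + 1)*(v^2 + 6*v + 8) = (v + 1)*(v + 4)*(v + 2)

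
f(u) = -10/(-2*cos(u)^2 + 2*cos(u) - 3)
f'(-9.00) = 0.55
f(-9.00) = 1.54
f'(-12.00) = 0.99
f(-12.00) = 3.65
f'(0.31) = 0.65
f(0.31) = 3.44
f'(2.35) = -1.18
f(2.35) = 1.85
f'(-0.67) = -1.00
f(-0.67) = 3.76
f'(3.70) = 0.76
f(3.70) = 1.63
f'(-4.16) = -1.65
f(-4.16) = 2.17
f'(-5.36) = 0.52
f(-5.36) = 3.97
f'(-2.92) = 0.28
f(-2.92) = 1.46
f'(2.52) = -0.86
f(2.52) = 1.68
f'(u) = -10*(-4*sin(u)*cos(u) + 2*sin(u))/(-2*cos(u)^2 + 2*cos(u) - 3)^2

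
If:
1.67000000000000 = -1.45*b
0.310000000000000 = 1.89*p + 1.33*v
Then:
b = -1.15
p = 0.164021164021164 - 0.703703703703704*v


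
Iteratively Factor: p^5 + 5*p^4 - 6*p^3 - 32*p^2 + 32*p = (p + 4)*(p^4 + p^3 - 10*p^2 + 8*p) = (p - 2)*(p + 4)*(p^3 + 3*p^2 - 4*p) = (p - 2)*(p - 1)*(p + 4)*(p^2 + 4*p) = (p - 2)*(p - 1)*(p + 4)^2*(p)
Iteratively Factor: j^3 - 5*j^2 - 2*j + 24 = (j + 2)*(j^2 - 7*j + 12) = (j - 4)*(j + 2)*(j - 3)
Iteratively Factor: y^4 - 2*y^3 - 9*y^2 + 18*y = (y - 3)*(y^3 + y^2 - 6*y) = y*(y - 3)*(y^2 + y - 6) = y*(y - 3)*(y + 3)*(y - 2)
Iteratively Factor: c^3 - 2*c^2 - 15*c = (c - 5)*(c^2 + 3*c) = c*(c - 5)*(c + 3)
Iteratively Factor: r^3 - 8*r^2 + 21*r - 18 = (r - 2)*(r^2 - 6*r + 9) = (r - 3)*(r - 2)*(r - 3)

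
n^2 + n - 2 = (n - 1)*(n + 2)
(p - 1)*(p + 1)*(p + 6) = p^3 + 6*p^2 - p - 6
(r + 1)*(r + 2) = r^2 + 3*r + 2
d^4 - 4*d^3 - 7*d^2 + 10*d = d*(d - 5)*(d - 1)*(d + 2)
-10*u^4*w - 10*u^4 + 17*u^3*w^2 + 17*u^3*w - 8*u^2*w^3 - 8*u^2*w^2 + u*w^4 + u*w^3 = (-5*u + w)*(-2*u + w)*(-u + w)*(u*w + u)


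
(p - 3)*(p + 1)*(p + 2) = p^3 - 7*p - 6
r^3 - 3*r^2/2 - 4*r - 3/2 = (r - 3)*(r + 1/2)*(r + 1)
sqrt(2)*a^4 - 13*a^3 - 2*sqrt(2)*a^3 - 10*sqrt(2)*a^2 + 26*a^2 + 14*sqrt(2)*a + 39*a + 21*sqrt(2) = (a - 3)*(a + 1)*(a - 7*sqrt(2))*(sqrt(2)*a + 1)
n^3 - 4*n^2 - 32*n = n*(n - 8)*(n + 4)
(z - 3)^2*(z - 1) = z^3 - 7*z^2 + 15*z - 9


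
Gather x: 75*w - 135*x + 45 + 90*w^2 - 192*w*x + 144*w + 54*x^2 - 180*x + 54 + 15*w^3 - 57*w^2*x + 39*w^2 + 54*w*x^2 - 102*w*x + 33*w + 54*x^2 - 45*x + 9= 15*w^3 + 129*w^2 + 252*w + x^2*(54*w + 108) + x*(-57*w^2 - 294*w - 360) + 108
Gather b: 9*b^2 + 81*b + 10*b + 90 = 9*b^2 + 91*b + 90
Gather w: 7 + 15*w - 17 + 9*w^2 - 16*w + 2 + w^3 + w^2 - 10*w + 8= w^3 + 10*w^2 - 11*w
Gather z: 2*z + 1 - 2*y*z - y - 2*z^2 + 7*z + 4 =-y - 2*z^2 + z*(9 - 2*y) + 5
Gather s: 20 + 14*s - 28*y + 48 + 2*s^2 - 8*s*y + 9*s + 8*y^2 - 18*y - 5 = 2*s^2 + s*(23 - 8*y) + 8*y^2 - 46*y + 63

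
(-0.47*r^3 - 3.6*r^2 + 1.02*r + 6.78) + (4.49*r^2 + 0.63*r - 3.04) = -0.47*r^3 + 0.89*r^2 + 1.65*r + 3.74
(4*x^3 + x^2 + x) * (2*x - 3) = 8*x^4 - 10*x^3 - x^2 - 3*x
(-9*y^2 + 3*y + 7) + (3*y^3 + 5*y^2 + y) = 3*y^3 - 4*y^2 + 4*y + 7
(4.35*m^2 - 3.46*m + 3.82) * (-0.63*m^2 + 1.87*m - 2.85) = -2.7405*m^4 + 10.3143*m^3 - 21.2743*m^2 + 17.0044*m - 10.887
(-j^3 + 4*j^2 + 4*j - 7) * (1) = -j^3 + 4*j^2 + 4*j - 7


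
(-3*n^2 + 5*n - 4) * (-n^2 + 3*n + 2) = 3*n^4 - 14*n^3 + 13*n^2 - 2*n - 8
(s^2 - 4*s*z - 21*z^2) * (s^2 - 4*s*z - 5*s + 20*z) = s^4 - 8*s^3*z - 5*s^3 - 5*s^2*z^2 + 40*s^2*z + 84*s*z^3 + 25*s*z^2 - 420*z^3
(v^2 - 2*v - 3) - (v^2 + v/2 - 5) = 2 - 5*v/2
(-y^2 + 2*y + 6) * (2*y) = -2*y^3 + 4*y^2 + 12*y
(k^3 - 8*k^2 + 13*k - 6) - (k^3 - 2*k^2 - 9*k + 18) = -6*k^2 + 22*k - 24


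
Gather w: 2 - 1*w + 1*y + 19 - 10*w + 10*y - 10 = -11*w + 11*y + 11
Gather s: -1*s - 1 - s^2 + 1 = -s^2 - s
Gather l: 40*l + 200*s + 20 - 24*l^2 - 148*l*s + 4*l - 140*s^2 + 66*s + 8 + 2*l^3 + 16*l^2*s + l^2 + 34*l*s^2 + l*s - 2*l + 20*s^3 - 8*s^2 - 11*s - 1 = 2*l^3 + l^2*(16*s - 23) + l*(34*s^2 - 147*s + 42) + 20*s^3 - 148*s^2 + 255*s + 27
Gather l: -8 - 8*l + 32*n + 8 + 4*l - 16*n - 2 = -4*l + 16*n - 2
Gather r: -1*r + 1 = 1 - r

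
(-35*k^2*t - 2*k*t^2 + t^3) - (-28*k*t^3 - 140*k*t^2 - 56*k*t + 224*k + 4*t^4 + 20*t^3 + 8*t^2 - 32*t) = -35*k^2*t + 28*k*t^3 + 138*k*t^2 + 56*k*t - 224*k - 4*t^4 - 19*t^3 - 8*t^2 + 32*t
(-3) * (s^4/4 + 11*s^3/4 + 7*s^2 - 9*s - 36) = -3*s^4/4 - 33*s^3/4 - 21*s^2 + 27*s + 108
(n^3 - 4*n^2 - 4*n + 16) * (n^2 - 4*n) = n^5 - 8*n^4 + 12*n^3 + 32*n^2 - 64*n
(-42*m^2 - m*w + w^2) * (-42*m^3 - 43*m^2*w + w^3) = 1764*m^5 + 1848*m^4*w + m^3*w^2 - 85*m^2*w^3 - m*w^4 + w^5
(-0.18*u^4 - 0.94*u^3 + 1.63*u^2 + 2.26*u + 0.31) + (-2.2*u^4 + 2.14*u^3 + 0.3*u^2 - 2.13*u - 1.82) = -2.38*u^4 + 1.2*u^3 + 1.93*u^2 + 0.13*u - 1.51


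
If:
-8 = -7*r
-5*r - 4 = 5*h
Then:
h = -68/35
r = 8/7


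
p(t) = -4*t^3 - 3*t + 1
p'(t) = -12*t^2 - 3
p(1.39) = -13.91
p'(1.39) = -26.19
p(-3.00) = 118.00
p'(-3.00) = -111.00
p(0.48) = -0.88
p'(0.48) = -5.76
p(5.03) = -523.14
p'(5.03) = -306.61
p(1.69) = -23.38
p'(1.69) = -37.27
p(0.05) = 0.85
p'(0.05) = -3.03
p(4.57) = -394.49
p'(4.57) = -253.62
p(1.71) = -24.13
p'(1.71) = -38.09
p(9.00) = -2942.00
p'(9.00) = -975.00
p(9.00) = -2942.00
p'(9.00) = -975.00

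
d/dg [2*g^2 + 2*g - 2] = 4*g + 2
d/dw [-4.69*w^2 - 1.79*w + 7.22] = -9.38*w - 1.79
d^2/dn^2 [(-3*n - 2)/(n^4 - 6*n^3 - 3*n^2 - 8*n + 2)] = 2*(4*(3*n + 2)*(-2*n^3 + 9*n^2 + 3*n + 4)^2 + 3*(4*n^3 - 18*n^2 - 6*n - (3*n + 2)*(-2*n^2 + 6*n + 1) - 8)*(-n^4 + 6*n^3 + 3*n^2 + 8*n - 2))/(-n^4 + 6*n^3 + 3*n^2 + 8*n - 2)^3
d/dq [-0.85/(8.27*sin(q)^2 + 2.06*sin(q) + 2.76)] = (14.059*sin(q) + 1.751)*cos(q)/(8.27*sin(q)^2 + 2.06*sin(q) + 2.76)^2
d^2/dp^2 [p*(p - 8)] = 2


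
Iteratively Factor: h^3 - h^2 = (h)*(h^2 - h) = h*(h - 1)*(h)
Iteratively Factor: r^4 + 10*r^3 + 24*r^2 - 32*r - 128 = (r + 4)*(r^3 + 6*r^2 - 32) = (r + 4)^2*(r^2 + 2*r - 8) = (r - 2)*(r + 4)^2*(r + 4)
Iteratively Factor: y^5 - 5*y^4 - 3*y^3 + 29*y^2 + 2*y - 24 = (y + 2)*(y^4 - 7*y^3 + 11*y^2 + 7*y - 12) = (y - 3)*(y + 2)*(y^3 - 4*y^2 - y + 4) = (y - 3)*(y + 1)*(y + 2)*(y^2 - 5*y + 4) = (y - 3)*(y - 1)*(y + 1)*(y + 2)*(y - 4)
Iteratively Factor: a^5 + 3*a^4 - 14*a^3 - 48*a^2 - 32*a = (a + 4)*(a^4 - a^3 - 10*a^2 - 8*a) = (a + 2)*(a + 4)*(a^3 - 3*a^2 - 4*a) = (a - 4)*(a + 2)*(a + 4)*(a^2 + a) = a*(a - 4)*(a + 2)*(a + 4)*(a + 1)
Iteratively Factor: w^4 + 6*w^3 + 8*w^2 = (w + 2)*(w^3 + 4*w^2) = (w + 2)*(w + 4)*(w^2) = w*(w + 2)*(w + 4)*(w)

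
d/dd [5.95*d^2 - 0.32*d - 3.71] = 11.9*d - 0.32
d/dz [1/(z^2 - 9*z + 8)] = (9 - 2*z)/(z^2 - 9*z + 8)^2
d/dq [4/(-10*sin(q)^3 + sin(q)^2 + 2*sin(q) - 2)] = 8*(15*sin(q)^2 - sin(q) - 1)*cos(q)/(10*sin(q)^3 - sin(q)^2 - 2*sin(q) + 2)^2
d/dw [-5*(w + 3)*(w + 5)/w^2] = 10*(4*w + 15)/w^3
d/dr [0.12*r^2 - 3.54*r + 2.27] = 0.24*r - 3.54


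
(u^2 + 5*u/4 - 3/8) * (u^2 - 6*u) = u^4 - 19*u^3/4 - 63*u^2/8 + 9*u/4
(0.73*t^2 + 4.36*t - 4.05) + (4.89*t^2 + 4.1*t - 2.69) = 5.62*t^2 + 8.46*t - 6.74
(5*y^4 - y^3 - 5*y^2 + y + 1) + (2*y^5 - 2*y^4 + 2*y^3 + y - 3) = 2*y^5 + 3*y^4 + y^3 - 5*y^2 + 2*y - 2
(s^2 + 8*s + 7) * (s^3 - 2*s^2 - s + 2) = s^5 + 6*s^4 - 10*s^3 - 20*s^2 + 9*s + 14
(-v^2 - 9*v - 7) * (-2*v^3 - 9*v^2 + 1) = 2*v^5 + 27*v^4 + 95*v^3 + 62*v^2 - 9*v - 7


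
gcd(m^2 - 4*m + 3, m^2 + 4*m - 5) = m - 1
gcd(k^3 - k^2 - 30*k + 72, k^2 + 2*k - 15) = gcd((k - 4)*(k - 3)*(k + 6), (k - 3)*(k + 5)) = k - 3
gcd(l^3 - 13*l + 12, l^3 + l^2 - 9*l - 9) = l - 3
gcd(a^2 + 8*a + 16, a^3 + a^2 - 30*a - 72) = a + 4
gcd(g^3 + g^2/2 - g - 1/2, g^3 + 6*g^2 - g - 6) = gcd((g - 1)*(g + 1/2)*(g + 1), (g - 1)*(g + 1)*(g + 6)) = g^2 - 1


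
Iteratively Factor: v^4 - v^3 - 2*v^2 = (v)*(v^3 - v^2 - 2*v) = v*(v + 1)*(v^2 - 2*v) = v^2*(v + 1)*(v - 2)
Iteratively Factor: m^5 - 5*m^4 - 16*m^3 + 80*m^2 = (m + 4)*(m^4 - 9*m^3 + 20*m^2) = (m - 5)*(m + 4)*(m^3 - 4*m^2) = m*(m - 5)*(m + 4)*(m^2 - 4*m) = m*(m - 5)*(m - 4)*(m + 4)*(m)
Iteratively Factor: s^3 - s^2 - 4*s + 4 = (s - 1)*(s^2 - 4) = (s - 1)*(s + 2)*(s - 2)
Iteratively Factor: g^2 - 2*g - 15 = (g + 3)*(g - 5)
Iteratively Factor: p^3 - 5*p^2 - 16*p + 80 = (p - 5)*(p^2 - 16) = (p - 5)*(p + 4)*(p - 4)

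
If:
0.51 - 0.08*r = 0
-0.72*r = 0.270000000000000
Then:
No Solution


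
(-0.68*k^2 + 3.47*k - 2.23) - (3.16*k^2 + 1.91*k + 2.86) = -3.84*k^2 + 1.56*k - 5.09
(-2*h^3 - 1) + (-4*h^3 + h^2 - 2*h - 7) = -6*h^3 + h^2 - 2*h - 8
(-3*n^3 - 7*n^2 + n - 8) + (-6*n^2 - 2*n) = -3*n^3 - 13*n^2 - n - 8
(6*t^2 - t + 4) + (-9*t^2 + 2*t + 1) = -3*t^2 + t + 5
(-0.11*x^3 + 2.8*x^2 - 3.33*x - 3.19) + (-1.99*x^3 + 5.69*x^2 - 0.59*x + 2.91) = -2.1*x^3 + 8.49*x^2 - 3.92*x - 0.28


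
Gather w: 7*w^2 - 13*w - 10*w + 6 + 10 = 7*w^2 - 23*w + 16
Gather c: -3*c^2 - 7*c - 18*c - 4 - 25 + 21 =-3*c^2 - 25*c - 8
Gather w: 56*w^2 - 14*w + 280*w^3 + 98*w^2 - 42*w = 280*w^3 + 154*w^2 - 56*w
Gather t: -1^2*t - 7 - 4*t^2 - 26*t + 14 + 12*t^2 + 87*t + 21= 8*t^2 + 60*t + 28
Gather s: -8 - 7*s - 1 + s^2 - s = s^2 - 8*s - 9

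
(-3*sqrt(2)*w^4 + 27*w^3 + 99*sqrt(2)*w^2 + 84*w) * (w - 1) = -3*sqrt(2)*w^5 + 3*sqrt(2)*w^4 + 27*w^4 - 27*w^3 + 99*sqrt(2)*w^3 - 99*sqrt(2)*w^2 + 84*w^2 - 84*w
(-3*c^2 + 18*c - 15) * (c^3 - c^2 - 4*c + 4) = -3*c^5 + 21*c^4 - 21*c^3 - 69*c^2 + 132*c - 60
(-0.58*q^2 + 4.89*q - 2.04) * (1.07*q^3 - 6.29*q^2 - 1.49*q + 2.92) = -0.6206*q^5 + 8.8805*q^4 - 32.0767*q^3 + 3.8519*q^2 + 17.3184*q - 5.9568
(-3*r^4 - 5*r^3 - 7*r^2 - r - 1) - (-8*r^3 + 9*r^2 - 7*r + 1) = -3*r^4 + 3*r^3 - 16*r^2 + 6*r - 2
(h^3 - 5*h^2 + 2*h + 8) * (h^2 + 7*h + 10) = h^5 + 2*h^4 - 23*h^3 - 28*h^2 + 76*h + 80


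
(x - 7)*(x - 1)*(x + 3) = x^3 - 5*x^2 - 17*x + 21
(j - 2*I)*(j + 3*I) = j^2 + I*j + 6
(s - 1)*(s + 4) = s^2 + 3*s - 4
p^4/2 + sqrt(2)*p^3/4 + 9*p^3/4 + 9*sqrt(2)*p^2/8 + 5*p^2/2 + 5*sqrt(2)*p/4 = p*(p/2 + 1)*(p + 5/2)*(p + sqrt(2)/2)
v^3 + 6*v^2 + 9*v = v*(v + 3)^2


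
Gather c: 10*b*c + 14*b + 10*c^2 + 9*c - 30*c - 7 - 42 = 14*b + 10*c^2 + c*(10*b - 21) - 49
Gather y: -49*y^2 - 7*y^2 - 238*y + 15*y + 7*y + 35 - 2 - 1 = -56*y^2 - 216*y + 32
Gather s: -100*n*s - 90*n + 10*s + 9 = -90*n + s*(10 - 100*n) + 9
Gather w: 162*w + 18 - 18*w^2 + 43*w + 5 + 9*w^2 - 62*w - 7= -9*w^2 + 143*w + 16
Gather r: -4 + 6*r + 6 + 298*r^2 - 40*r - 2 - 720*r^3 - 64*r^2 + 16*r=-720*r^3 + 234*r^2 - 18*r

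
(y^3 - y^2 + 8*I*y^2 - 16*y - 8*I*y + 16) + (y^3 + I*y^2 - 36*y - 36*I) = 2*y^3 - y^2 + 9*I*y^2 - 52*y - 8*I*y + 16 - 36*I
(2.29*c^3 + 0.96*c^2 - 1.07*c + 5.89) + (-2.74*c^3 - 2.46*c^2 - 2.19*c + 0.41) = -0.45*c^3 - 1.5*c^2 - 3.26*c + 6.3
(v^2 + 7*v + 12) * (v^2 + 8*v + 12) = v^4 + 15*v^3 + 80*v^2 + 180*v + 144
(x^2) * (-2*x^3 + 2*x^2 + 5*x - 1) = -2*x^5 + 2*x^4 + 5*x^3 - x^2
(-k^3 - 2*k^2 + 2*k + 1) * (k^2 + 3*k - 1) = -k^5 - 5*k^4 - 3*k^3 + 9*k^2 + k - 1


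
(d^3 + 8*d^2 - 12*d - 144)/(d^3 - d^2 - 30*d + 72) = (d + 6)/(d - 3)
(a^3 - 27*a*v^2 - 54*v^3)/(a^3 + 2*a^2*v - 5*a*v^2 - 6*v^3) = (-a^2 + 3*a*v + 18*v^2)/(-a^2 + a*v + 2*v^2)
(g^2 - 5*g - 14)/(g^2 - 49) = (g + 2)/(g + 7)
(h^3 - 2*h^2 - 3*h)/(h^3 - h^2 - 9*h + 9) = h*(h + 1)/(h^2 + 2*h - 3)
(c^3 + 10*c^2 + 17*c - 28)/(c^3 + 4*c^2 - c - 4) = (c + 7)/(c + 1)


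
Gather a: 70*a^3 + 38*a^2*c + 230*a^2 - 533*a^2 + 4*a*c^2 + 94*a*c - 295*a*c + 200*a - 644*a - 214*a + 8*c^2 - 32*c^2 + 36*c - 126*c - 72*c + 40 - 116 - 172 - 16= 70*a^3 + a^2*(38*c - 303) + a*(4*c^2 - 201*c - 658) - 24*c^2 - 162*c - 264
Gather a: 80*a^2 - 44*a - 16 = 80*a^2 - 44*a - 16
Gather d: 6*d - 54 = 6*d - 54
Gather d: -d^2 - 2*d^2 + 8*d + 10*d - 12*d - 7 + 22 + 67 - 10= -3*d^2 + 6*d + 72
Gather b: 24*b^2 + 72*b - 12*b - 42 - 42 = 24*b^2 + 60*b - 84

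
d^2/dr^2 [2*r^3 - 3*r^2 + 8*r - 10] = 12*r - 6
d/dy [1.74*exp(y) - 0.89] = 1.74*exp(y)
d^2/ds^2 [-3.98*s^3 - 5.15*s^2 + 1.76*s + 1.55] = -23.88*s - 10.3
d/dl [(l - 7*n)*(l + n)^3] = 4*(l - 5*n)*(l + n)^2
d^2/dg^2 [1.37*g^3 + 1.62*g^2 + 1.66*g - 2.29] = 8.22*g + 3.24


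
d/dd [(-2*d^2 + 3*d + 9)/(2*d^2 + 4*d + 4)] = (-7*d^2 - 26*d - 12)/(2*(d^4 + 4*d^3 + 8*d^2 + 8*d + 4))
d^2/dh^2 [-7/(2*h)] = -7/h^3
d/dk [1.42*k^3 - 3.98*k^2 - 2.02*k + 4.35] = 4.26*k^2 - 7.96*k - 2.02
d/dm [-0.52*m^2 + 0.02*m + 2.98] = 0.02 - 1.04*m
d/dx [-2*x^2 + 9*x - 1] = 9 - 4*x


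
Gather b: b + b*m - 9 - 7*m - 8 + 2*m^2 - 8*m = b*(m + 1) + 2*m^2 - 15*m - 17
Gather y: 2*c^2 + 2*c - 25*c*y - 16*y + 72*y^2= 2*c^2 + 2*c + 72*y^2 + y*(-25*c - 16)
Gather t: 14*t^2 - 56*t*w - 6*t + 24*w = 14*t^2 + t*(-56*w - 6) + 24*w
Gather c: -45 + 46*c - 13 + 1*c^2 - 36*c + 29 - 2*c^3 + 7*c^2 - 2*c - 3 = -2*c^3 + 8*c^2 + 8*c - 32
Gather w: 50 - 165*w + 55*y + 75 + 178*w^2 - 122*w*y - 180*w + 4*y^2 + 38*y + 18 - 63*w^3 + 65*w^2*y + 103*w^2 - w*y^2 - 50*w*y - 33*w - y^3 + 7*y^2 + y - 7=-63*w^3 + w^2*(65*y + 281) + w*(-y^2 - 172*y - 378) - y^3 + 11*y^2 + 94*y + 136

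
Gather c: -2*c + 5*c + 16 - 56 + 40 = 3*c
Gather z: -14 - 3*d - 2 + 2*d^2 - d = 2*d^2 - 4*d - 16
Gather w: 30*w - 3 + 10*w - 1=40*w - 4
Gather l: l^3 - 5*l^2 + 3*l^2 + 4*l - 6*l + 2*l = l^3 - 2*l^2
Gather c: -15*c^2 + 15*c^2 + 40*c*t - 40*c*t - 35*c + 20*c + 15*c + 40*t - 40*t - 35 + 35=0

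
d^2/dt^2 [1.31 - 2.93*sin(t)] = 2.93*sin(t)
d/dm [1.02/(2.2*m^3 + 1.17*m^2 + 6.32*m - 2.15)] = (-6.732*m^2 - 2.3868*m - 6.4464)/(2.2*m^3 + 1.17*m^2 + 6.32*m - 2.15)^2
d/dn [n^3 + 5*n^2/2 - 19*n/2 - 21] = 3*n^2 + 5*n - 19/2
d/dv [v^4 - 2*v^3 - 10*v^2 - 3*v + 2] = 4*v^3 - 6*v^2 - 20*v - 3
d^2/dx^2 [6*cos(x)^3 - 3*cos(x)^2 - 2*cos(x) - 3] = -5*cos(x)/2 + 6*cos(2*x) - 27*cos(3*x)/2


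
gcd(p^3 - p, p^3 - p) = p^3 - p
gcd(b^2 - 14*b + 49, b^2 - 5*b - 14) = b - 7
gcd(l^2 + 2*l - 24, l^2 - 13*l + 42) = 1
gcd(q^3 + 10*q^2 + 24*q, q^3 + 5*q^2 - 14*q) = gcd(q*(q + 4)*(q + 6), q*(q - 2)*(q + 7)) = q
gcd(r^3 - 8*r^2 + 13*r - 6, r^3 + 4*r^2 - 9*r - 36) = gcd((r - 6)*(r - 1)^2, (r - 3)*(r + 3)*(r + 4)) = 1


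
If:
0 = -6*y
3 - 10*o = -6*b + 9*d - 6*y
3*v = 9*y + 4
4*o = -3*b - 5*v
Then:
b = -4*o/3 - 20/9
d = -2*o - 31/27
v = 4/3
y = 0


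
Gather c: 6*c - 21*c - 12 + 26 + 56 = 70 - 15*c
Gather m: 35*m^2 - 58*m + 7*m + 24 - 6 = 35*m^2 - 51*m + 18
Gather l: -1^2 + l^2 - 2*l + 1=l^2 - 2*l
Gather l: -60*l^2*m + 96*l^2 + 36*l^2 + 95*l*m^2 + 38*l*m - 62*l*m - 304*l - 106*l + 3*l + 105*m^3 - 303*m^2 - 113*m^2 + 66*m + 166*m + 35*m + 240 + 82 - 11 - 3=l^2*(132 - 60*m) + l*(95*m^2 - 24*m - 407) + 105*m^3 - 416*m^2 + 267*m + 308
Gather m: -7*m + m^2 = m^2 - 7*m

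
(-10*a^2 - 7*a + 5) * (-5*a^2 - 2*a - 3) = 50*a^4 + 55*a^3 + 19*a^2 + 11*a - 15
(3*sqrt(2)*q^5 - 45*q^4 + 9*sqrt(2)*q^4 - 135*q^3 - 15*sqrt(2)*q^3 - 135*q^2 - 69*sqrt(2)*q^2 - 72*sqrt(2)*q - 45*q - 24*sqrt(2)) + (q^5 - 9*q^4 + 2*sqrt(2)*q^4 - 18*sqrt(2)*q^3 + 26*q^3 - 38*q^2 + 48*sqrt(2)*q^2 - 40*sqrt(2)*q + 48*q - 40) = q^5 + 3*sqrt(2)*q^5 - 54*q^4 + 11*sqrt(2)*q^4 - 109*q^3 - 33*sqrt(2)*q^3 - 173*q^2 - 21*sqrt(2)*q^2 - 112*sqrt(2)*q + 3*q - 40 - 24*sqrt(2)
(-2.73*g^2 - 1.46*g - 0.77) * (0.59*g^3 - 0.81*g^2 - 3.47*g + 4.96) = -1.6107*g^5 + 1.3499*g^4 + 10.2014*g^3 - 7.8509*g^2 - 4.5697*g - 3.8192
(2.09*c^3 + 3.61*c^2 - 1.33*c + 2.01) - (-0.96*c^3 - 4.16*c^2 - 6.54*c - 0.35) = 3.05*c^3 + 7.77*c^2 + 5.21*c + 2.36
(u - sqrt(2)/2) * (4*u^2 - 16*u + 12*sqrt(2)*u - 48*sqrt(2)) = 4*u^3 - 16*u^2 + 10*sqrt(2)*u^2 - 40*sqrt(2)*u - 12*u + 48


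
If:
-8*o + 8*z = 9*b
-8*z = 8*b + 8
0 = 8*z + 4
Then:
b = -1/2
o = 1/16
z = -1/2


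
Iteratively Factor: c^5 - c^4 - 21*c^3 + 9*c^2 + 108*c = (c + 3)*(c^4 - 4*c^3 - 9*c^2 + 36*c) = c*(c + 3)*(c^3 - 4*c^2 - 9*c + 36) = c*(c + 3)^2*(c^2 - 7*c + 12) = c*(c - 3)*(c + 3)^2*(c - 4)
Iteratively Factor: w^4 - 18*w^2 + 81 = (w - 3)*(w^3 + 3*w^2 - 9*w - 27) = (w - 3)*(w + 3)*(w^2 - 9) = (w - 3)*(w + 3)^2*(w - 3)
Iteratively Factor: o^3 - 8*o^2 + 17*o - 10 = (o - 1)*(o^2 - 7*o + 10) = (o - 5)*(o - 1)*(o - 2)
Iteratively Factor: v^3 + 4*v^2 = (v)*(v^2 + 4*v) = v^2*(v + 4)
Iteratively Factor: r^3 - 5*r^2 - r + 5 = (r - 1)*(r^2 - 4*r - 5) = (r - 1)*(r + 1)*(r - 5)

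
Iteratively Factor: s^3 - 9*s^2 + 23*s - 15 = (s - 3)*(s^2 - 6*s + 5) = (s - 5)*(s - 3)*(s - 1)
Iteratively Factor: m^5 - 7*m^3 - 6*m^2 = (m + 1)*(m^4 - m^3 - 6*m^2) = (m - 3)*(m + 1)*(m^3 + 2*m^2) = m*(m - 3)*(m + 1)*(m^2 + 2*m) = m*(m - 3)*(m + 1)*(m + 2)*(m)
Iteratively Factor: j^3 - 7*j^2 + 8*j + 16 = (j - 4)*(j^2 - 3*j - 4) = (j - 4)*(j + 1)*(j - 4)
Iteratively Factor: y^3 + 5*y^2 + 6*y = (y + 3)*(y^2 + 2*y) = (y + 2)*(y + 3)*(y)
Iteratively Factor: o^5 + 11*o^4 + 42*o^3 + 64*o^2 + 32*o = (o)*(o^4 + 11*o^3 + 42*o^2 + 64*o + 32) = o*(o + 1)*(o^3 + 10*o^2 + 32*o + 32) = o*(o + 1)*(o + 4)*(o^2 + 6*o + 8) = o*(o + 1)*(o + 4)^2*(o + 2)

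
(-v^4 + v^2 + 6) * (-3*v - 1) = 3*v^5 + v^4 - 3*v^3 - v^2 - 18*v - 6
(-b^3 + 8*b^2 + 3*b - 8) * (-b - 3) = b^4 - 5*b^3 - 27*b^2 - b + 24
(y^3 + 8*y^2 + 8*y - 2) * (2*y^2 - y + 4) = 2*y^5 + 15*y^4 + 12*y^3 + 20*y^2 + 34*y - 8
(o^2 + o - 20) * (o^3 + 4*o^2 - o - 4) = o^5 + 5*o^4 - 17*o^3 - 85*o^2 + 16*o + 80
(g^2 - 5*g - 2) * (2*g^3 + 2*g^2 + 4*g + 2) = 2*g^5 - 8*g^4 - 10*g^3 - 22*g^2 - 18*g - 4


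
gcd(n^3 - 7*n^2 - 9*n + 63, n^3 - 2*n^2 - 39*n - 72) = n + 3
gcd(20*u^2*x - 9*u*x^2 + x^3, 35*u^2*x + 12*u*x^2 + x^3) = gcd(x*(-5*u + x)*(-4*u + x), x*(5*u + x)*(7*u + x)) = x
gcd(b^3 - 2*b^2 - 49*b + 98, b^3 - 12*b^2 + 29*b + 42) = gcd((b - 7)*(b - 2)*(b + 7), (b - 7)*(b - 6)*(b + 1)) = b - 7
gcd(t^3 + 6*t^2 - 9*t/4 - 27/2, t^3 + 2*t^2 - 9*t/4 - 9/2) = t^2 - 9/4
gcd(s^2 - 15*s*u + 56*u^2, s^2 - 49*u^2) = s - 7*u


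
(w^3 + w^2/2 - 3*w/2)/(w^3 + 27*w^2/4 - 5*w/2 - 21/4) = 2*w*(2*w + 3)/(4*w^2 + 31*w + 21)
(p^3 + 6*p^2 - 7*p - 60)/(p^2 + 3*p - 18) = (p^2 + 9*p + 20)/(p + 6)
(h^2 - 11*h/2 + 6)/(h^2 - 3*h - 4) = (h - 3/2)/(h + 1)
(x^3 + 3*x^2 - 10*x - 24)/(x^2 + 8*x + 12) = (x^2 + x - 12)/(x + 6)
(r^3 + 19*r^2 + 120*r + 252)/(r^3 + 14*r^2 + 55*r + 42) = (r + 6)/(r + 1)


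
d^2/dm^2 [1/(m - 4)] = 2/(m - 4)^3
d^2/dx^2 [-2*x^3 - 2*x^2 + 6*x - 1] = -12*x - 4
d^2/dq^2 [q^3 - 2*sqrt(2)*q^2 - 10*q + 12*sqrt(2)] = 6*q - 4*sqrt(2)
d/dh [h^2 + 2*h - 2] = 2*h + 2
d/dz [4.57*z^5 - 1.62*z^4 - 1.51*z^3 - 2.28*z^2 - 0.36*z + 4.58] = 22.85*z^4 - 6.48*z^3 - 4.53*z^2 - 4.56*z - 0.36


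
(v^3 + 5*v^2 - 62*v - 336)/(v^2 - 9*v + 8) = (v^2 + 13*v + 42)/(v - 1)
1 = 1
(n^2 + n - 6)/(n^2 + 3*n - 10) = (n + 3)/(n + 5)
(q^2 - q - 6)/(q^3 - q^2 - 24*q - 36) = (q - 3)/(q^2 - 3*q - 18)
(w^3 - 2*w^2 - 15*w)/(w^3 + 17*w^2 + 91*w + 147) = w*(w - 5)/(w^2 + 14*w + 49)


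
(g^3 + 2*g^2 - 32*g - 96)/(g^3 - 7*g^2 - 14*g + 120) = (g + 4)/(g - 5)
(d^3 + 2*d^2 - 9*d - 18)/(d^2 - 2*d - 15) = (d^2 - d - 6)/(d - 5)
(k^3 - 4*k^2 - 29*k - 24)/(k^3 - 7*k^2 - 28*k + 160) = (k^2 + 4*k + 3)/(k^2 + k - 20)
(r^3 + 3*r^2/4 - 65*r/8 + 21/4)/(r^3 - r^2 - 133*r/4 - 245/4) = (4*r^2 - 11*r + 6)/(2*(2*r^2 - 9*r - 35))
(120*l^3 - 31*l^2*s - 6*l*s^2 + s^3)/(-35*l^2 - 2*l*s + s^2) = (24*l^2 - 11*l*s + s^2)/(-7*l + s)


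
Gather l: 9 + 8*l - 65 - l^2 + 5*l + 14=-l^2 + 13*l - 42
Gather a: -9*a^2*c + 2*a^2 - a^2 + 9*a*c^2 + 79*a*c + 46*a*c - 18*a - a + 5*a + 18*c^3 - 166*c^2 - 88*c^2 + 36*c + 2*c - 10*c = a^2*(1 - 9*c) + a*(9*c^2 + 125*c - 14) + 18*c^3 - 254*c^2 + 28*c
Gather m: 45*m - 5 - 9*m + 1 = 36*m - 4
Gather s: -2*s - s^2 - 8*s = -s^2 - 10*s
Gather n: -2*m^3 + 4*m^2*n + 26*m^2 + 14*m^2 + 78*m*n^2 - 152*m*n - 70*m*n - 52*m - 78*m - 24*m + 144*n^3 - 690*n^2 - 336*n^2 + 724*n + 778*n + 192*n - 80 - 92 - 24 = -2*m^3 + 40*m^2 - 154*m + 144*n^3 + n^2*(78*m - 1026) + n*(4*m^2 - 222*m + 1694) - 196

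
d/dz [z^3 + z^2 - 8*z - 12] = 3*z^2 + 2*z - 8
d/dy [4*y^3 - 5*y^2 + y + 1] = 12*y^2 - 10*y + 1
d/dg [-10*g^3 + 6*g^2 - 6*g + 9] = -30*g^2 + 12*g - 6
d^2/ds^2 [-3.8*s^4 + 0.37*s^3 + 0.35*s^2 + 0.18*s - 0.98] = -45.6*s^2 + 2.22*s + 0.7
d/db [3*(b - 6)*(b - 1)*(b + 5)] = 9*b^2 - 12*b - 87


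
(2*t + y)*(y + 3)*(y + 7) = 2*t*y^2 + 20*t*y + 42*t + y^3 + 10*y^2 + 21*y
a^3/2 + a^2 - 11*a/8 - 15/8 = (a/2 + 1/2)*(a - 3/2)*(a + 5/2)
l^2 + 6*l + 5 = (l + 1)*(l + 5)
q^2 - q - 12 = (q - 4)*(q + 3)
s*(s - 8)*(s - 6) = s^3 - 14*s^2 + 48*s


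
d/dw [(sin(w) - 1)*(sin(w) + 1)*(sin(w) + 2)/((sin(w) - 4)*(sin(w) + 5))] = (sin(w)^4 + 2*sin(w)^3 - 57*sin(w)^2 - 76*sin(w) + 22)*cos(w)/((sin(w) - 4)^2*(sin(w) + 5)^2)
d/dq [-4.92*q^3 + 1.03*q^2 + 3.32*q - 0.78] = -14.76*q^2 + 2.06*q + 3.32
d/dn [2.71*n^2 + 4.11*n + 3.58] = 5.42*n + 4.11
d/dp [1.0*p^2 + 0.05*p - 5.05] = 2.0*p + 0.05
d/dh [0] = 0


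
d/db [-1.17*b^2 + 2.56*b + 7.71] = 2.56 - 2.34*b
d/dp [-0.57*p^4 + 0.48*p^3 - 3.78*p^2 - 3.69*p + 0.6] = -2.28*p^3 + 1.44*p^2 - 7.56*p - 3.69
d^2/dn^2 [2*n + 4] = 0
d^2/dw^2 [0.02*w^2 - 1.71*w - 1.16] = 0.0400000000000000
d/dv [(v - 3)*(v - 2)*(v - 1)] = 3*v^2 - 12*v + 11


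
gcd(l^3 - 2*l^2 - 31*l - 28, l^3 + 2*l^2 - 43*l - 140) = l^2 - 3*l - 28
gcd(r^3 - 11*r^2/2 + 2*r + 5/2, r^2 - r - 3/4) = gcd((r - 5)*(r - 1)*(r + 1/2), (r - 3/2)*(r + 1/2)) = r + 1/2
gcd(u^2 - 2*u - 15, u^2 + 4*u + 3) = u + 3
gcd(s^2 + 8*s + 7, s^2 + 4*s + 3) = s + 1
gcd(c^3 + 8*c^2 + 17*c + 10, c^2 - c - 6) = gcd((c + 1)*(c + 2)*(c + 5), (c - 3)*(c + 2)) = c + 2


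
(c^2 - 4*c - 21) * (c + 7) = c^3 + 3*c^2 - 49*c - 147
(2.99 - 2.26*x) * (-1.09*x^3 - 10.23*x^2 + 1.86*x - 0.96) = 2.4634*x^4 + 19.8607*x^3 - 34.7913*x^2 + 7.731*x - 2.8704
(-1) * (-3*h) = 3*h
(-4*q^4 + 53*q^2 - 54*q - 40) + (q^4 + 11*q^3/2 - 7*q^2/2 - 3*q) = -3*q^4 + 11*q^3/2 + 99*q^2/2 - 57*q - 40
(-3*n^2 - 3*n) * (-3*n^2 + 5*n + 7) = 9*n^4 - 6*n^3 - 36*n^2 - 21*n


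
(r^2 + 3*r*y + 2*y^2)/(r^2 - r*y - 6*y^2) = (-r - y)/(-r + 3*y)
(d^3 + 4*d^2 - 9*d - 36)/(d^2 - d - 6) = (d^2 + 7*d + 12)/(d + 2)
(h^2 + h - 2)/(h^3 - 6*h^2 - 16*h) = (h - 1)/(h*(h - 8))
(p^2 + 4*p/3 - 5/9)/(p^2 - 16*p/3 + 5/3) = (p + 5/3)/(p - 5)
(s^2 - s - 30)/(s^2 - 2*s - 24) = (s + 5)/(s + 4)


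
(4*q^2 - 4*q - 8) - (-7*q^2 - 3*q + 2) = 11*q^2 - q - 10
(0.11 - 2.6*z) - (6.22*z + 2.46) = -8.82*z - 2.35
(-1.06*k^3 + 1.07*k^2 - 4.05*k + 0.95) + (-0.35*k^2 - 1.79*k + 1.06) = -1.06*k^3 + 0.72*k^2 - 5.84*k + 2.01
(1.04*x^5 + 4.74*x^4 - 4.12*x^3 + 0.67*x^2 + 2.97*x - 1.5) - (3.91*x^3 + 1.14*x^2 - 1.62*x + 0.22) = 1.04*x^5 + 4.74*x^4 - 8.03*x^3 - 0.47*x^2 + 4.59*x - 1.72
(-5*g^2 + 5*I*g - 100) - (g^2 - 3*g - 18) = -6*g^2 + 3*g + 5*I*g - 82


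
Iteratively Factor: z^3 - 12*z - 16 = (z - 4)*(z^2 + 4*z + 4) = (z - 4)*(z + 2)*(z + 2)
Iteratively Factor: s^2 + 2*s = (s + 2)*(s)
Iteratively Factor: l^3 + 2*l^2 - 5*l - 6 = (l - 2)*(l^2 + 4*l + 3) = (l - 2)*(l + 3)*(l + 1)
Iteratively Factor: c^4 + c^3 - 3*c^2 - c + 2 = (c - 1)*(c^3 + 2*c^2 - c - 2) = (c - 1)*(c + 2)*(c^2 - 1) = (c - 1)^2*(c + 2)*(c + 1)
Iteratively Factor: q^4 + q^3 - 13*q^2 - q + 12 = (q + 1)*(q^3 - 13*q + 12) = (q + 1)*(q + 4)*(q^2 - 4*q + 3) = (q - 3)*(q + 1)*(q + 4)*(q - 1)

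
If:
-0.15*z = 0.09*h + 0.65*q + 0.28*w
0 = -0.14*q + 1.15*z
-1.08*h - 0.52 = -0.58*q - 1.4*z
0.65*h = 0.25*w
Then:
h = -0.26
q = 0.32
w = -0.68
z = 0.04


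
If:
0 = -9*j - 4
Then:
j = -4/9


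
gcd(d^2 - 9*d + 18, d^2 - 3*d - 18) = d - 6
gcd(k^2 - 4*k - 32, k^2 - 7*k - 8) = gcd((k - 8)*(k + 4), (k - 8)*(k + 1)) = k - 8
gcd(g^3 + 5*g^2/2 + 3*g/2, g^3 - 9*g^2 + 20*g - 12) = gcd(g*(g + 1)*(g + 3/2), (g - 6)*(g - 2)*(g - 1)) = 1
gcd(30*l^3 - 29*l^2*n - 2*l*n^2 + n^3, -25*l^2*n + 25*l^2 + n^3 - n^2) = 5*l + n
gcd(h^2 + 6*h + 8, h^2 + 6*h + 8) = h^2 + 6*h + 8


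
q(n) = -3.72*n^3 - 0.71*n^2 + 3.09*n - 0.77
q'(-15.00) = -2486.61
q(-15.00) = 12348.13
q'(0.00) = 3.09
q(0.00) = -0.77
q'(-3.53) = -130.96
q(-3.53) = 143.11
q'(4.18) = -197.84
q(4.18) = -271.95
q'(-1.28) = -13.38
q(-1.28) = 1.91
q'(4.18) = -197.84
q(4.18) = -271.95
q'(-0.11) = 3.11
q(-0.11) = -1.11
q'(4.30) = -209.36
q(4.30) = -296.38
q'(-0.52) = 0.81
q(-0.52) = -2.05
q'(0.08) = 2.90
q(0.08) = -0.53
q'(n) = -11.16*n^2 - 1.42*n + 3.09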